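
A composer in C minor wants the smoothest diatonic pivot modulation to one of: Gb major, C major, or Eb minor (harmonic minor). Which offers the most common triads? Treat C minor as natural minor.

Triads of C minor (natural minor): Cm (i), Ddim (ii°), Eb (III), Fm (iv), Gm (v), Ab (VI), Bb (VII).
Gb major shares 0: none.
C major shares 0: none.
Eb minor (harmonic minor) shares 2: Ddim, Bb.
The most common triads (2) are shared with Eb minor.

Eb minor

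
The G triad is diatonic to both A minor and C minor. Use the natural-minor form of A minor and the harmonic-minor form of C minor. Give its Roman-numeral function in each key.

VII in A minor; V in C minor

The scale of A minor (natural minor) is A B C D E F G; G is degree 7, and the triad built there (G-B-D) is major, so it is VII.
The scale of C minor (harmonic minor) is C D Eb F G Ab B; G is degree 5, and the triad built there (G-B-D) is major, so it is V.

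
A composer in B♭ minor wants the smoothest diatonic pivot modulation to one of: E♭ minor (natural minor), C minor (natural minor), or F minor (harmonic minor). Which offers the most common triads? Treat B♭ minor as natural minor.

E♭ minor

Triads of B♭ minor (natural minor): B♭ minor (i), C diminished (ii°), D♭ major (III), E♭ minor (iv), F minor (v), G♭ major (VI), A♭ major (VII).
E♭ minor (natural minor) shares 4: B♭m, D♭, E♭m, G♭.
C minor (natural minor) shares 2: Fm, A♭.
F minor (harmonic minor) shares 3: B♭m, D♭, Fm.
The most common triads (4) are shared with E♭ minor.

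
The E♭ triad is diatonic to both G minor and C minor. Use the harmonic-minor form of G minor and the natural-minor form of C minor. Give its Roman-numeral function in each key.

VI in G minor; III in C minor

The scale of G minor (harmonic minor) is G A B♭ C D E♭ F♯; E♭ is degree 6, and the triad built there (E♭-G-B♭) is major, so it is VI.
The scale of C minor (natural minor) is C D E♭ F G A♭ B♭; E♭ is degree 3, and the triad built there (E♭-G-B♭) is major, so it is III.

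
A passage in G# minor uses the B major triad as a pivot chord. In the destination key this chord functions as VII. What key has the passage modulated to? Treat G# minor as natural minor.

The numeral VII denotes a major triad on scale degree 7. With B on degree 7, the tonic of the new key is C#.
Degree 7 carries a major triad in natural-minor keys, so the destination is C# minor.
Check: the diatonic triads of C# minor (natural minor) are C#m (i), D#dim (ii°), E (III), F#m (iv), G#m (v), A (VI), B (VII) — B major is indeed VII.

C# minor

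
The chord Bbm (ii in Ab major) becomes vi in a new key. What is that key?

The numeral vi denotes a minor triad on scale degree 6. With Bb on degree 6, the tonic of the new key is Db.
Degree 6 carries a minor triad in major keys, so the destination is Db major.
Check: the diatonic triads of Db major are Db (I), Ebm (ii), Fm (iii), Gb (IV), Ab (V), Bbm (vi), Cdim (vii°) — Bbm is indeed vi.

Db major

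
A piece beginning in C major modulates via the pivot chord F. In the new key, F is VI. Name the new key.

The numeral VI denotes a major triad on scale degree 6. With F on degree 6, the tonic of the new key is A.
Degree 6 carries a major triad in minor keys, so the destination is A minor.
Check: the diatonic triads of A minor (natural minor) are Am (i), Bdim (ii°), C (III), Dm (iv), Em (v), F (VI), G (VII) — F is indeed VI.

A minor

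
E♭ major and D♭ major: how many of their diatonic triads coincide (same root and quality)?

Diatonic triads of E♭ major: E♭ major (I), F minor (ii), G minor (iii), A♭ major (IV), B♭ major (V), C minor (vi), D diminished (vii°).
Diatonic triads of D♭ major: D♭ major (I), E♭ minor (ii), F minor (iii), G♭ major (IV), A♭ major (V), B♭ minor (vi), C diminished (vii°).
Matching root and quality in both lists: F minor, A♭ major.
That gives 2 common triads.

2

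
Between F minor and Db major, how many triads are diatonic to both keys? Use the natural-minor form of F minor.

Diatonic triads of F minor (natural minor): Fm (i), Gdim (ii°), Ab (III), Bbm (iv), Cm (v), Db (VI), Eb (VII).
Diatonic triads of Db major: Db (I), Ebm (ii), Fm (iii), Gb (IV), Ab (V), Bbm (vi), Cdim (vii°).
Matching root and quality in both lists: Fm, Ab, Bbm, Db.
That gives 4 common triads.

4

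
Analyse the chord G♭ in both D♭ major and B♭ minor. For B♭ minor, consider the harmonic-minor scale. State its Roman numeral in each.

The scale of D♭ major is D♭ E♭ F G♭ A♭ B♭ C; G♭ is degree 4, and the triad built there (G♭-B♭-D♭) is major, so it is IV.
The scale of B♭ minor (harmonic minor) is B♭ C D♭ E♭ F G♭ A; G♭ is degree 6, and the triad built there (G♭-B♭-D♭) is major, so it is VI.

IV in D♭ major; VI in B♭ minor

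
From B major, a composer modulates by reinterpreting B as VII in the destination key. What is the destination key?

C# minor

The numeral VII denotes a major triad on scale degree 7. With B on degree 7, the tonic of the new key is C#.
Degree 7 carries a major triad in natural-minor keys, so the destination is C# minor.
Check: the diatonic triads of C# minor (natural minor) are C#m (i), D#dim (ii°), E (III), F#m (iv), G#m (v), A (VI), B (VII) — B is indeed VII.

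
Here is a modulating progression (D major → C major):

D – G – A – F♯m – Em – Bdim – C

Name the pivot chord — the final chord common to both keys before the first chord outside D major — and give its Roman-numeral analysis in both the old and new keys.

Em — ii in D major, iii in C major

Chords diatonic to D major: D, Em, F♯m, G, A, Bm, C♯dim.
Reading the progression, the first chord not in that set is Bdim, so the modulation leaves D major there.
The chord immediately before Bdim is Em, which is diatonic to both keys: ii in D major and iii in C major.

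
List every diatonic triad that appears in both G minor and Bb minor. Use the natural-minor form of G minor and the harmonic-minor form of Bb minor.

Adim, F

Triads in G minor (natural minor): Gm (i), Adim (ii°), Bb (III), Cm (iv), Dm (v), Eb (VI), F (VII).
Triads in Bb minor (harmonic minor): Bbm (i), Cdim (ii°), Dbaug (III+), Ebm (iv), F (V), Gb (VI), Adim (vii°).
Shared triads with their functions: Adim (ii° in G minor, vii° in Bb minor); F (VII in G minor, V in Bb minor).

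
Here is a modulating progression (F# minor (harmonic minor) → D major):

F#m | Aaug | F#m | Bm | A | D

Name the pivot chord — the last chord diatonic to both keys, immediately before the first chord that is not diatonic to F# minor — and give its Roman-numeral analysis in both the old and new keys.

Chords diatonic to F# minor: F#m, G#dim, Aaug, Bm, C#, D, E#dim.
Reading the progression, the first chord not in that set is A, so the modulation leaves F# minor there.
The chord immediately before A is Bm, which is diatonic to both keys: iv in F# minor and vi in D major.

Bm — iv in F# minor, vi in D major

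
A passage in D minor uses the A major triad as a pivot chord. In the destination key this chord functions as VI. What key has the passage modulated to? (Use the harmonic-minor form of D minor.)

C# minor

The numeral VI denotes a major triad on scale degree 6. With A on degree 6, the tonic of the new key is C#.
Degree 6 carries a major triad in minor keys, so the destination is C# minor.
Check: the diatonic triads of C# minor (natural minor) are C#m (i), D#dim (ii°), E (III), F#m (iv), G#m (v), A (VI), B (VII) — A major is indeed VI.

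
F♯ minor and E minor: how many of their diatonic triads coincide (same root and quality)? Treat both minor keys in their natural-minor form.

2

Diatonic triads of F♯ minor (natural minor): F♯m (i), G♯dim (ii°), A (III), Bm (iv), C♯m (v), D (VI), E (VII).
Diatonic triads of E minor (natural minor): Em (i), F♯dim (ii°), G (III), Am (iv), Bm (v), C (VI), D (VII).
Matching root and quality in both lists: Bm, D.
That gives 2 common triads.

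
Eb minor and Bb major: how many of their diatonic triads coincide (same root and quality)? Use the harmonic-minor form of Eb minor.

Diatonic triads of Eb minor (harmonic minor): Ebm (i), Fdim (ii°), Gbaug (III+), Abm (iv), Bb (V), Cb (VI), Ddim (vii°).
Diatonic triads of Bb major: Bb (I), Cm (ii), Dm (iii), Eb (IV), F (V), Gm (vi), Adim (vii°).
Matching root and quality in both lists: Bb.
That gives 1 common triad.

1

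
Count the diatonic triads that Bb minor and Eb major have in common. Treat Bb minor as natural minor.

Diatonic triads of Bb minor (natural minor): Bbm (i), Cdim (ii°), Db (III), Ebm (iv), Fm (v), Gb (VI), Ab (VII).
Diatonic triads of Eb major: Eb (I), Fm (ii), Gm (iii), Ab (IV), Bb (V), Cm (vi), Ddim (vii°).
Matching root and quality in both lists: Fm, Ab.
That gives 2 common triads.

2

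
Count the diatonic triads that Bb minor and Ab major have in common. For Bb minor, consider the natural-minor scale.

4

Diatonic triads of Bb minor (natural minor): Bbm (i), Cdim (ii°), Db (III), Ebm (iv), Fm (v), Gb (VI), Ab (VII).
Diatonic triads of Ab major: Ab (I), Bbm (ii), Cm (iii), Db (IV), Eb (V), Fm (vi), Gdim (vii°).
Matching root and quality in both lists: Bbm, Db, Fm, Ab.
That gives 4 common triads.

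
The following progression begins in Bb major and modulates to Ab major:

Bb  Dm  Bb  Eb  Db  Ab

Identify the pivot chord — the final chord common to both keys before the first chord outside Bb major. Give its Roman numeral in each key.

Chords diatonic to Bb major: Bb, Cm, Dm, Eb, F, Gm, Adim.
Reading the progression, the first chord not in that set is Db, so the modulation leaves Bb major there.
The chord immediately before Db is Eb, which is diatonic to both keys: IV in Bb major and V in Ab major.

Eb — IV in Bb major, V in Ab major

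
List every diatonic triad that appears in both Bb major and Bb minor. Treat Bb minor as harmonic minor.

F, Adim

Triads in Bb major: Bb (I), Cm (ii), Dm (iii), Eb (IV), F (V), Gm (vi), Adim (vii°).
Triads in Bb minor (harmonic minor): Bbm (i), Cdim (ii°), Dbaug (III+), Ebm (iv), F (V), Gb (VI), Adim (vii°).
Shared triads with their functions: F (V in Bb major, V in Bb minor); Adim (vii° in Bb major, vii° in Bb minor).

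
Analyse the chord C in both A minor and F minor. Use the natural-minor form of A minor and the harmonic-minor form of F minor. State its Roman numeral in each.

The scale of A minor (natural minor) is A B C D E F G; C is degree 3, and the triad built there (C-E-G) is major, so it is III.
The scale of F minor (harmonic minor) is F G Ab Bb C Db E; C is degree 5, and the triad built there (C-E-G) is major, so it is V.

III in A minor; V in F minor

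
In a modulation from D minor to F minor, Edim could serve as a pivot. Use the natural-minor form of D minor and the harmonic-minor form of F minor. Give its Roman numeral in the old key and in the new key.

The scale of D minor (natural minor) is D E F G A B♭ C; E is degree 2, and the triad built there (E-G-B♭) is diminished, so it is ii°.
The scale of F minor (harmonic minor) is F G A♭ B♭ C D♭ E; E is degree 7, and the triad built there (E-G-B♭) is diminished, so it is vii°.

ii° in D minor; vii° in F minor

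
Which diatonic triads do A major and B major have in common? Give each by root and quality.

Triads in A major: A major (I), B minor (ii), C# minor (iii), D major (IV), E major (V), F# minor (vi), G# diminished (vii°).
Triads in B major: B major (I), C# minor (ii), D# minor (iii), E major (IV), F# major (V), G# minor (vi), A# diminished (vii°).
Shared triads with their functions: C# minor (iii in A major, ii in B major); E major (V in A major, IV in B major).

C#m, E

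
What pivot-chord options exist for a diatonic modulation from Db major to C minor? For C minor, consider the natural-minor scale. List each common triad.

Triads in Db major: Db major (I), Eb minor (ii), F minor (iii), Gb major (IV), Ab major (V), Bb minor (vi), C diminished (vii°).
Triads in C minor (natural minor): C minor (i), D diminished (ii°), Eb major (III), F minor (iv), G minor (v), Ab major (VI), Bb major (VII).
Shared triads with their functions: F minor (iii in Db major, iv in C minor); Ab major (V in Db major, VI in C minor).

Fm, Ab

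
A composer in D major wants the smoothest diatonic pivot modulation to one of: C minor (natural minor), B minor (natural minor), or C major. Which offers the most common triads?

Triads of D major: D (I), Em (ii), F#m (iii), G (IV), A (V), Bm (vi), C#dim (vii°).
C minor (natural minor) shares 0: none.
B minor (natural minor) shares 7: D, Em, F#m, G, A, Bm, C#dim.
C major shares 2: Em, G.
The most common triads (7) are shared with B minor.

B minor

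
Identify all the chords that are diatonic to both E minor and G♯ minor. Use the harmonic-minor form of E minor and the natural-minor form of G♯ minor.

B

Triads in E minor (harmonic minor): Em (i), F♯dim (ii°), Gaug (III+), Am (iv), B (V), C (VI), D♯dim (vii°).
Triads in G♯ minor (natural minor): G♯m (i), A♯dim (ii°), B (III), C♯m (iv), D♯m (v), E (VI), F♯ (VII).
Shared triads with their functions: B (V in E minor, III in G♯ minor).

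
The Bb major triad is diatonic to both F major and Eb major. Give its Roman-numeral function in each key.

The scale of F major is F G A Bb C D E; Bb is degree 4, and the triad built there (Bb-D-F) is major, so it is IV.
The scale of Eb major is Eb F G Ab Bb C D; Bb is degree 5, and the triad built there (Bb-D-F) is major, so it is V.

IV in F major; V in Eb major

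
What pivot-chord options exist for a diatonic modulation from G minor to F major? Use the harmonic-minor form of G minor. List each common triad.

Triads in G minor (harmonic minor): Gm (i), Adim (ii°), Bbaug (III+), Cm (iv), D (V), Eb (VI), F#dim (vii°).
Triads in F major: F (I), Gm (ii), Am (iii), Bb (IV), C (V), Dm (vi), Edim (vii°).
Shared triads with their functions: Gm (i in G minor, ii in F major).

Gm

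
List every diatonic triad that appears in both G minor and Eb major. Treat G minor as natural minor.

Gm, Bb, Cm, Eb

Triads in G minor (natural minor): Gm (i), Adim (ii°), Bb (III), Cm (iv), Dm (v), Eb (VI), F (VII).
Triads in Eb major: Eb (I), Fm (ii), Gm (iii), Ab (IV), Bb (V), Cm (vi), Ddim (vii°).
Shared triads with their functions: Gm (i in G minor, iii in Eb major); Bb (III in G minor, V in Eb major); Cm (iv in G minor, vi in Eb major); Eb (VI in G minor, I in Eb major).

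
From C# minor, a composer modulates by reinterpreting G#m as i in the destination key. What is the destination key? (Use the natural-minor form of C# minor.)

G# minor

The numeral i denotes a minor triad on scale degree 1. With G# on degree 1, the tonic of the new key is G#.
Degree 1 carries a minor triad in minor keys, so the destination is G# minor.
Check: the diatonic triads of G# minor (natural minor) are G#m (i), A#dim (ii°), B (III), C#m (iv), D#m (v), E (VI), F# (VII) — G#m is indeed i.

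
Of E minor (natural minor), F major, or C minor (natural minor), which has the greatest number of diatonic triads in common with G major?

E minor

Triads of G major: G major (I), A minor (ii), B minor (iii), C major (IV), D major (V), E minor (vi), F♯ diminished (vii°).
E minor (natural minor) shares 7: G, Am, Bm, C, D, Em, F♯dim.
F major shares 2: Am, C.
C minor (natural minor) shares 0: none.
The most common triads (7) are shared with E minor.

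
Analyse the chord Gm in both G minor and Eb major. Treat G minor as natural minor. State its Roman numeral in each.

The scale of G minor (natural minor) is G A Bb C D Eb F; G is degree 1, and the triad built there (G-Bb-D) is minor, so it is i.
The scale of Eb major is Eb F G Ab Bb C D; G is degree 3, and the triad built there (G-Bb-D) is minor, so it is iii.

i in G minor; iii in Eb major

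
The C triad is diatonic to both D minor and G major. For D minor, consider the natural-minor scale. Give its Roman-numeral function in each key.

VII in D minor; IV in G major

The scale of D minor (natural minor) is D E F G A Bb C; C is degree 7, and the triad built there (C-E-G) is major, so it is VII.
The scale of G major is G A B C D E F#; C is degree 4, and the triad built there (C-E-G) is major, so it is IV.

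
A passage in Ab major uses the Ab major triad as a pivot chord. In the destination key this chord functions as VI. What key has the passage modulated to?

C minor

The numeral VI denotes a major triad on scale degree 6. With Ab on degree 6, the tonic of the new key is C.
Degree 6 carries a major triad in minor keys, so the destination is C minor.
Check: the diatonic triads of C minor (natural minor) are Cm (i), Ddim (ii°), Eb (III), Fm (iv), Gm (v), Ab (VI), Bb (VII) — Ab major is indeed VI.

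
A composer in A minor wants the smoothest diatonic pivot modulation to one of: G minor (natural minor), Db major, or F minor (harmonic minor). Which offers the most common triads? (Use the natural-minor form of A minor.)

Triads of A minor (natural minor): Am (i), Bdim (ii°), C (III), Dm (iv), Em (v), F (VI), G (VII).
G minor (natural minor) shares 2: Dm, F.
Db major shares 0: none.
F minor (harmonic minor) shares 1: C.
The most common triads (2) are shared with G minor.

G minor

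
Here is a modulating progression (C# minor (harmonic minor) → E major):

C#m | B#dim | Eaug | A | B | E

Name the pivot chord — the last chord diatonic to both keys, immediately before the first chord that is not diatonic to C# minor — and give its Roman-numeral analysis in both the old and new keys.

A — VI in C# minor, IV in E major

Chords diatonic to C# minor: C#m, D#dim, Eaug, F#m, G#, A, B#dim.
Reading the progression, the first chord not in that set is B, so the modulation leaves C# minor there.
The chord immediately before B is A, which is diatonic to both keys: VI in C# minor and IV in E major.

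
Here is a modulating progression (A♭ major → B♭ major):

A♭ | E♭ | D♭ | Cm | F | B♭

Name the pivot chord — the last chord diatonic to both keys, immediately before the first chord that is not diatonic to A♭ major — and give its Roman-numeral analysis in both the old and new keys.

Chords diatonic to A♭ major: A♭, B♭m, Cm, D♭, E♭, Fm, Gdim.
Reading the progression, the first chord not in that set is F, so the modulation leaves A♭ major there.
The chord immediately before F is Cm, which is diatonic to both keys: iii in A♭ major and ii in B♭ major.

Cm — iii in A♭ major, ii in B♭ major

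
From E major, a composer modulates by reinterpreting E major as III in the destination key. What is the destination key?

C# minor

The numeral III denotes a major triad on scale degree 3. With E on degree 3, the tonic of the new key is C#.
Degree 3 carries a major triad in natural-minor keys, so the destination is C# minor.
Check: the diatonic triads of C# minor (natural minor) are C#m (i), D#dim (ii°), E (III), F#m (iv), G#m (v), A (VI), B (VII) — E major is indeed III.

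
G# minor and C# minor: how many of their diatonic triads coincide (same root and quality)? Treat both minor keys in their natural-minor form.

4

Diatonic triads of G# minor (natural minor): G#m (i), A#dim (ii°), B (III), C#m (iv), D#m (v), E (VI), F# (VII).
Diatonic triads of C# minor (natural minor): C#m (i), D#dim (ii°), E (III), F#m (iv), G#m (v), A (VI), B (VII).
Matching root and quality in both lists: G#m, B, C#m, E.
That gives 4 common triads.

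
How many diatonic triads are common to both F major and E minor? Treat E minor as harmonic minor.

2

Diatonic triads of F major: F (I), Gm (ii), Am (iii), Bb (IV), C (V), Dm (vi), Edim (vii°).
Diatonic triads of E minor (harmonic minor): Em (i), F#dim (ii°), Gaug (III+), Am (iv), B (V), C (VI), D#dim (vii°).
Matching root and quality in both lists: Am, C.
That gives 2 common triads.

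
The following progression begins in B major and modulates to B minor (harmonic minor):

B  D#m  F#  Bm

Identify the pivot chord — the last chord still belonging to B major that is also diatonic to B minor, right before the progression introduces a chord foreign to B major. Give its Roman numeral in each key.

Chords diatonic to B major: B, C#m, D#m, E, F#, G#m, A#dim.
Reading the progression, the first chord not in that set is Bm, so the modulation leaves B major there.
The chord immediately before Bm is F#, which is diatonic to both keys: V in B major and V in B minor.

F# — V in B major, V in B minor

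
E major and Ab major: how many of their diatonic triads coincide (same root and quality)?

0

Diatonic triads of E major: E major (I), F# minor (ii), G# minor (iii), A major (IV), B major (V), C# minor (vi), D# diminished (vii°).
Diatonic triads of Ab major: Ab major (I), Bb minor (ii), C minor (iii), Db major (IV), Eb major (V), F minor (vi), G diminished (vii°).
No triad has the same root and quality in both keys.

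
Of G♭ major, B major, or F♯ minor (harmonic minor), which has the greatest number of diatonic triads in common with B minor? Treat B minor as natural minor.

Triads of B minor (natural minor): Bm (i), C♯dim (ii°), D (III), Em (iv), F♯m (v), G (VI), A (VII).
G♭ major shares 0: none.
B major shares 0: none.
F♯ minor (harmonic minor) shares 3: Bm, D, F♯m.
The most common triads (3) are shared with F♯ minor.

F♯ minor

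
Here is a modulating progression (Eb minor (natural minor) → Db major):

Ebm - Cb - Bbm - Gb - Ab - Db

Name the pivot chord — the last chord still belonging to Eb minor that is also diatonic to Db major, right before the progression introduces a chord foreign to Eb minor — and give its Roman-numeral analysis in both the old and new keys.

Chords diatonic to Eb minor: Ebm, Fdim, Gb, Abm, Bbm, Cb, Db.
Reading the progression, the first chord not in that set is Ab, so the modulation leaves Eb minor there.
The chord immediately before Ab is Gb, which is diatonic to both keys: III in Eb minor and IV in Db major.

Gb — III in Eb minor, IV in Db major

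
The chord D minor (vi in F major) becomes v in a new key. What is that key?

G minor

The numeral v denotes a minor triad on scale degree 5. With D on degree 5, the tonic of the new key is G.
Degree 5 carries a minor triad in natural-minor keys, so the destination is G minor.
Check: the diatonic triads of G minor (natural minor) are Gm (i), Adim (ii°), Bb (III), Cm (iv), Dm (v), Eb (VI), F (VII) — D minor is indeed v.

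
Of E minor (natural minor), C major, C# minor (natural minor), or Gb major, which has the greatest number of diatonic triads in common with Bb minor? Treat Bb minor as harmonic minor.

Triads of Bb minor (harmonic minor): Bbm (i), Cdim (ii°), Dbaug (III+), Ebm (iv), F (V), Gb (VI), Adim (vii°).
E minor (natural minor) shares 0: none.
C major shares 1: F.
C# minor (natural minor) shares 0: none.
Gb major shares 3: Bbm, Ebm, Gb.
The most common triads (3) are shared with Gb major.

Gb major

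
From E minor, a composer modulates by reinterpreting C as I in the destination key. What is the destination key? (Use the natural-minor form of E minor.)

C major

The numeral I denotes a major triad on scale degree 1. With C on degree 1, the tonic of the new key is C.
Degree 1 carries a major triad in major keys, so the destination is C major.
Check: the diatonic triads of C major are C (I), Dm (ii), Em (iii), F (IV), G (V), Am (vi), Bdim (vii°) — C is indeed I.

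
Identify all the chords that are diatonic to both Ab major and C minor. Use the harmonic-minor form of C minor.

Ab, Cm, Fm

Triads in Ab major: Ab (I), Bbm (ii), Cm (iii), Db (IV), Eb (V), Fm (vi), Gdim (vii°).
Triads in C minor (harmonic minor): Cm (i), Ddim (ii°), Ebaug (III+), Fm (iv), G (V), Ab (VI), Bdim (vii°).
Shared triads with their functions: Ab (I in Ab major, VI in C minor); Cm (iii in Ab major, i in C minor); Fm (vi in Ab major, iv in C minor).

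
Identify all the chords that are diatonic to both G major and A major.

Triads in G major: G (I), Am (ii), Bm (iii), C (IV), D (V), Em (vi), F#dim (vii°).
Triads in A major: A (I), Bm (ii), C#m (iii), D (IV), E (V), F#m (vi), G#dim (vii°).
Shared triads with their functions: Bm (iii in G major, ii in A major); D (V in G major, IV in A major).

Bm, D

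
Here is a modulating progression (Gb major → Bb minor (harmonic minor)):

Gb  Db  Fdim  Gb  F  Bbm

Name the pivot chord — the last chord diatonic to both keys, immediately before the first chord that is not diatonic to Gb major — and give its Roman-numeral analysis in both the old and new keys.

Gb — I in Gb major, VI in Bb minor

Chords diatonic to Gb major: Gb, Abm, Bbm, Cb, Db, Ebm, Fdim.
Reading the progression, the first chord not in that set is F, so the modulation leaves Gb major there.
The chord immediately before F is Gb, which is diatonic to both keys: I in Gb major and VI in Bb minor.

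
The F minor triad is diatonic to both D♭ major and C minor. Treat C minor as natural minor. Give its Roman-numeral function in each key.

iii in D♭ major; iv in C minor

The scale of D♭ major is D♭ E♭ F G♭ A♭ B♭ C; F is degree 3, and the triad built there (F-A♭-C) is minor, so it is iii.
The scale of C minor (natural minor) is C D E♭ F G A♭ B♭; F is degree 4, and the triad built there (F-A♭-C) is minor, so it is iv.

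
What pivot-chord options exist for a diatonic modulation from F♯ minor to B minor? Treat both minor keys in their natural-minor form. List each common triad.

Triads in F♯ minor (natural minor): F♯m (i), G♯dim (ii°), A (III), Bm (iv), C♯m (v), D (VI), E (VII).
Triads in B minor (natural minor): Bm (i), C♯dim (ii°), D (III), Em (iv), F♯m (v), G (VI), A (VII).
Shared triads with their functions: F♯m (i in F♯ minor, v in B minor); A (III in F♯ minor, VII in B minor); Bm (iv in F♯ minor, i in B minor); D (VI in F♯ minor, III in B minor).

F♯m, A, Bm, D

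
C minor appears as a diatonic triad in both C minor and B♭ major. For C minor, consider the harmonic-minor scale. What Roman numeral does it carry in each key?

i in C minor; ii in B♭ major

The scale of C minor (harmonic minor) is C D E♭ F G A♭ B; C is degree 1, and the triad built there (C-E♭-G) is minor, so it is i.
The scale of B♭ major is B♭ C D E♭ F G A; C is degree 2, and the triad built there (C-E♭-G) is minor, so it is ii.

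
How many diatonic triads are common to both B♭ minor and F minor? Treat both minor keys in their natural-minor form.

4

Diatonic triads of B♭ minor (natural minor): B♭m (i), Cdim (ii°), D♭ (III), E♭m (iv), Fm (v), G♭ (VI), A♭ (VII).
Diatonic triads of F minor (natural minor): Fm (i), Gdim (ii°), A♭ (III), B♭m (iv), Cm (v), D♭ (VI), E♭ (VII).
Matching root and quality in both lists: B♭m, D♭, Fm, A♭.
That gives 4 common triads.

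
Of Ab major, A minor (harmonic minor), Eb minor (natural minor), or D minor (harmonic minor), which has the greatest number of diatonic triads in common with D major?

D minor

Triads of D major: D (I), Em (ii), F#m (iii), G (IV), A (V), Bm (vi), C#dim (vii°).
Ab major shares 0: none.
A minor (harmonic minor) shares 0: none.
Eb minor (natural minor) shares 0: none.
D minor (harmonic minor) shares 2: A, C#dim.
The most common triads (2) are shared with D minor.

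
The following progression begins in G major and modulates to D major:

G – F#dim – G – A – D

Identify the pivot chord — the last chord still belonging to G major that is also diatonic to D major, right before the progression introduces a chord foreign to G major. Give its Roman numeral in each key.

G — I in G major, IV in D major

Chords diatonic to G major: G, Am, Bm, C, D, Em, F#dim.
Reading the progression, the first chord not in that set is A, so the modulation leaves G major there.
The chord immediately before A is G, which is diatonic to both keys: I in G major and IV in D major.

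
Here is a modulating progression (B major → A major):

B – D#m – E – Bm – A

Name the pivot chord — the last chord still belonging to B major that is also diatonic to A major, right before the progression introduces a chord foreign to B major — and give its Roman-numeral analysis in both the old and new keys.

Chords diatonic to B major: B, C#m, D#m, E, F#, G#m, A#dim.
Reading the progression, the first chord not in that set is Bm, so the modulation leaves B major there.
The chord immediately before Bm is E, which is diatonic to both keys: IV in B major and V in A major.

E — IV in B major, V in A major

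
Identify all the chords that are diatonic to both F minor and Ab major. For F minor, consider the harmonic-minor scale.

Fm, Gdim, Bbm, Db

Triads in F minor (harmonic minor): Fm (i), Gdim (ii°), Abaug (III+), Bbm (iv), C (V), Db (VI), Edim (vii°).
Triads in Ab major: Ab (I), Bbm (ii), Cm (iii), Db (IV), Eb (V), Fm (vi), Gdim (vii°).
Shared triads with their functions: Fm (i in F minor, vi in Ab major); Gdim (ii° in F minor, vii° in Ab major); Bbm (iv in F minor, ii in Ab major); Db (VI in F minor, IV in Ab major).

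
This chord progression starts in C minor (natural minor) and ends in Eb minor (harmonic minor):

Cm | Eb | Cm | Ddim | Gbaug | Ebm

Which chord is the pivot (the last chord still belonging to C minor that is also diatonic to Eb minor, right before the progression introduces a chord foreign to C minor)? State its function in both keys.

Ddim — ii° in C minor, vii° in Eb minor

Chords diatonic to C minor: Cm, Ddim, Eb, Fm, Gm, Ab, Bb.
Reading the progression, the first chord not in that set is Gbaug, so the modulation leaves C minor there.
The chord immediately before Gbaug is Ddim, which is diatonic to both keys: ii° in C minor and vii° in Eb minor.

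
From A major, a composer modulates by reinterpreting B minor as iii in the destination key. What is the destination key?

The numeral iii denotes a minor triad on scale degree 3. With B on degree 3, the tonic of the new key is G.
Degree 3 carries a minor triad in major keys, so the destination is G major.
Check: the diatonic triads of G major are G (I), Am (ii), Bm (iii), C (IV), D (V), Em (vi), F#dim (vii°) — B minor is indeed iii.

G major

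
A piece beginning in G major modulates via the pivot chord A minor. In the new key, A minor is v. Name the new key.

The numeral v denotes a minor triad on scale degree 5. With A on degree 5, the tonic of the new key is D.
Degree 5 carries a minor triad in natural-minor keys, so the destination is D minor.
Check: the diatonic triads of D minor (natural minor) are Dm (i), Edim (ii°), F (III), Gm (iv), Am (v), Bb (VI), C (VII) — A minor is indeed v.

D minor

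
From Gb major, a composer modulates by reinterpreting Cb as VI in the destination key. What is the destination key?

The numeral VI denotes a major triad on scale degree 6. With Cb on degree 6, the tonic of the new key is Eb.
Degree 6 carries a major triad in minor keys, so the destination is Eb minor.
Check: the diatonic triads of Eb minor (natural minor) are Ebm (i), Fdim (ii°), Gb (III), Abm (iv), Bbm (v), Cb (VI), Db (VII) — Cb is indeed VI.

Eb minor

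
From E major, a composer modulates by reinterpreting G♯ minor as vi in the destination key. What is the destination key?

The numeral vi denotes a minor triad on scale degree 6. With G♯ on degree 6, the tonic of the new key is B.
Degree 6 carries a minor triad in major keys, so the destination is B major.
Check: the diatonic triads of B major are B (I), C♯m (ii), D♯m (iii), E (IV), F♯ (V), G♯m (vi), A♯dim (vii°) — G♯ minor is indeed vi.

B major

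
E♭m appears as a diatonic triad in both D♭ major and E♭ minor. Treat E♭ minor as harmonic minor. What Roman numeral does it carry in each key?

ii in D♭ major; i in E♭ minor

The scale of D♭ major is D♭ E♭ F G♭ A♭ B♭ C; E♭ is degree 2, and the triad built there (E♭-G♭-B♭) is minor, so it is ii.
The scale of E♭ minor (harmonic minor) is E♭ F G♭ A♭ B♭ C♭ D; E♭ is degree 1, and the triad built there (E♭-G♭-B♭) is minor, so it is i.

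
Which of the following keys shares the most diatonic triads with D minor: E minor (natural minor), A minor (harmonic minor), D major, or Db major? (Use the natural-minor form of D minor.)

A minor

Triads of D minor (natural minor): D minor (i), E diminished (ii°), F major (III), G minor (iv), A minor (v), Bb major (VI), C major (VII).
E minor (natural minor) shares 2: Am, C.
A minor (harmonic minor) shares 3: Dm, F, Am.
D major shares 0: none.
Db major shares 0: none.
The most common triads (3) are shared with A minor.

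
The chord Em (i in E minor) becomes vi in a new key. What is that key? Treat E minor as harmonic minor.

G major

The numeral vi denotes a minor triad on scale degree 6. With E on degree 6, the tonic of the new key is G.
Degree 6 carries a minor triad in major keys, so the destination is G major.
Check: the diatonic triads of G major are G (I), Am (ii), Bm (iii), C (IV), D (V), Em (vi), F#dim (vii°) — Em is indeed vi.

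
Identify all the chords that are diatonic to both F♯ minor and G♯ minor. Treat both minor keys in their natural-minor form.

Triads in F♯ minor (natural minor): F♯m (i), G♯dim (ii°), A (III), Bm (iv), C♯m (v), D (VI), E (VII).
Triads in G♯ minor (natural minor): G♯m (i), A♯dim (ii°), B (III), C♯m (iv), D♯m (v), E (VI), F♯ (VII).
Shared triads with their functions: C♯m (v in F♯ minor, iv in G♯ minor); E (VII in F♯ minor, VI in G♯ minor).

C♯m, E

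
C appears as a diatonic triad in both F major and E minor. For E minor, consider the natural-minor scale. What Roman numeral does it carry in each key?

The scale of F major is F G A B♭ C D E; C is degree 5, and the triad built there (C-E-G) is major, so it is V.
The scale of E minor (natural minor) is E F♯ G A B C D; C is degree 6, and the triad built there (C-E-G) is major, so it is VI.

V in F major; VI in E minor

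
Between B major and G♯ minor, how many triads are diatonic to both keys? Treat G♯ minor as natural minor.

Diatonic triads of B major: B major (I), C♯ minor (ii), D♯ minor (iii), E major (IV), F♯ major (V), G♯ minor (vi), A♯ diminished (vii°).
Diatonic triads of G♯ minor (natural minor): G♯ minor (i), A♯ diminished (ii°), B major (III), C♯ minor (iv), D♯ minor (v), E major (VI), F♯ major (VII).
Matching root and quality in both lists: B major, C♯ minor, D♯ minor, E major, F♯ major, G♯ minor, A♯ diminished.
That gives 7 common triads.

7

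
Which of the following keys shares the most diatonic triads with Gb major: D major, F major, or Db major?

Triads of Gb major: Gb (I), Abm (ii), Bbm (iii), Cb (IV), Db (V), Ebm (vi), Fdim (vii°).
D major shares 0: none.
F major shares 0: none.
Db major shares 4: Gb, Bbm, Db, Ebm.
The most common triads (4) are shared with Db major.

Db major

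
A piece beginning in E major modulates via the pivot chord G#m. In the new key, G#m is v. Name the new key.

C# minor

The numeral v denotes a minor triad on scale degree 5. With G# on degree 5, the tonic of the new key is C#.
Degree 5 carries a minor triad in natural-minor keys, so the destination is C# minor.
Check: the diatonic triads of C# minor (natural minor) are C#m (i), D#dim (ii°), E (III), F#m (iv), G#m (v), A (VI), B (VII) — G#m is indeed v.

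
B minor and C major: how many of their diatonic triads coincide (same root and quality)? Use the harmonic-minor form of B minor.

Diatonic triads of B minor (harmonic minor): B minor (i), C♯ diminished (ii°), D augmented (III+), E minor (iv), F♯ major (V), G major (VI), A♯ diminished (vii°).
Diatonic triads of C major: C major (I), D minor (ii), E minor (iii), F major (IV), G major (V), A minor (vi), B diminished (vii°).
Matching root and quality in both lists: E minor, G major.
That gives 2 common triads.

2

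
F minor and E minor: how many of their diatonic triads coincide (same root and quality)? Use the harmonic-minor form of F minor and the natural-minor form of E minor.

1

Diatonic triads of F minor (harmonic minor): Fm (i), Gdim (ii°), A♭aug (III+), B♭m (iv), C (V), D♭ (VI), Edim (vii°).
Diatonic triads of E minor (natural minor): Em (i), F♯dim (ii°), G (III), Am (iv), Bm (v), C (VI), D (VII).
Matching root and quality in both lists: C.
That gives 1 common triad.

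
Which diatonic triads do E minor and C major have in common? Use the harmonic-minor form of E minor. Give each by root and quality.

Em, Am, C

Triads in E minor (harmonic minor): Em (i), F#dim (ii°), Gaug (III+), Am (iv), B (V), C (VI), D#dim (vii°).
Triads in C major: C (I), Dm (ii), Em (iii), F (IV), G (V), Am (vi), Bdim (vii°).
Shared triads with their functions: Em (i in E minor, iii in C major); Am (iv in E minor, vi in C major); C (VI in E minor, I in C major).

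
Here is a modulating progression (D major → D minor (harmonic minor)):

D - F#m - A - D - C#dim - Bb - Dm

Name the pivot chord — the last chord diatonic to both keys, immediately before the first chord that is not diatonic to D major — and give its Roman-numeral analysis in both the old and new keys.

Chords diatonic to D major: D, Em, F#m, G, A, Bm, C#dim.
Reading the progression, the first chord not in that set is Bb, so the modulation leaves D major there.
The chord immediately before Bb is C#dim, which is diatonic to both keys: vii° in D major and vii° in D minor.

C#dim — vii° in D major, vii° in D minor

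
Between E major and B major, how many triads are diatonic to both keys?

Diatonic triads of E major: E (I), F♯m (ii), G♯m (iii), A (IV), B (V), C♯m (vi), D♯dim (vii°).
Diatonic triads of B major: B (I), C♯m (ii), D♯m (iii), E (IV), F♯ (V), G♯m (vi), A♯dim (vii°).
Matching root and quality in both lists: E, G♯m, B, C♯m.
That gives 4 common triads.

4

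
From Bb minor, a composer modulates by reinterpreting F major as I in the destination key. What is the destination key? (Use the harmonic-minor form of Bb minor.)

The numeral I denotes a major triad on scale degree 1. With F on degree 1, the tonic of the new key is F.
Degree 1 carries a major triad in major keys, so the destination is F major.
Check: the diatonic triads of F major are F (I), Gm (ii), Am (iii), Bb (IV), C (V), Dm (vi), Edim (vii°) — F major is indeed I.

F major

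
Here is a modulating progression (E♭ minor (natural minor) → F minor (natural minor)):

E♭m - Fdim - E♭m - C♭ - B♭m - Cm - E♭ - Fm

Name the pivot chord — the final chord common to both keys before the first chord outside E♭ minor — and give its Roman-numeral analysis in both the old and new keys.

Chords diatonic to E♭ minor: E♭m, Fdim, G♭, A♭m, B♭m, C♭, D♭.
Reading the progression, the first chord not in that set is Cm, so the modulation leaves E♭ minor there.
The chord immediately before Cm is B♭m, which is diatonic to both keys: v in E♭ minor and iv in F minor.

B♭m — v in E♭ minor, iv in F minor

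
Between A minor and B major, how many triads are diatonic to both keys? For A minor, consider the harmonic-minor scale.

Diatonic triads of A minor (harmonic minor): Am (i), Bdim (ii°), Caug (III+), Dm (iv), E (V), F (VI), G♯dim (vii°).
Diatonic triads of B major: B (I), C♯m (ii), D♯m (iii), E (IV), F♯ (V), G♯m (vi), A♯dim (vii°).
Matching root and quality in both lists: E.
That gives 1 common triad.

1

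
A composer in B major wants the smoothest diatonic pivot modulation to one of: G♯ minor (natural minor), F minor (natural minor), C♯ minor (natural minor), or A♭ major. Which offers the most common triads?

G♯ minor

Triads of B major: B (I), C♯m (ii), D♯m (iii), E (IV), F♯ (V), G♯m (vi), A♯dim (vii°).
G♯ minor (natural minor) shares 7: B, C♯m, D♯m, E, F♯, G♯m, A♯dim.
F minor (natural minor) shares 0: none.
C♯ minor (natural minor) shares 4: B, C♯m, E, G♯m.
A♭ major shares 0: none.
The most common triads (7) are shared with G♯ minor.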